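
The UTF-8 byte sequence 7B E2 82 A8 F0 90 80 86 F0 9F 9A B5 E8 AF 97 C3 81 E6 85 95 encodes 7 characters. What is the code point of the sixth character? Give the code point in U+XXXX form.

Offset 0: leading byte 0x7B = 01111011 → 1-byte char #1 = 7B.
Offset 1: leading byte 0xE2 = 11100010 → 3-byte char #2 = E2 82 A8.
Offset 4: leading byte 0xF0 = 11110000 → 4-byte char #3 = F0 90 80 86.
Offset 8: leading byte 0xF0 = 11110000 → 4-byte char #4 = F0 9F 9A B5.
Offset 12: leading byte 0xE8 = 11101000 → 3-byte char #5 = E8 AF 97.
Offset 15: leading byte 0xC3 = 11000011 → 2-byte char #6 = C3 81.
Leading byte 0xC3 = 11000011 matches 110xxxxx → 2-byte sequence.
Byte 1: 0xC3 = 11000011, payload 00011 (5 bits).
Byte 2: 0x81 = 10000001 (10xxxxxx ✓), payload 000001.
Concatenate: 00011000001 = 0xC1 (11 bits → U+00C1).

U+00C1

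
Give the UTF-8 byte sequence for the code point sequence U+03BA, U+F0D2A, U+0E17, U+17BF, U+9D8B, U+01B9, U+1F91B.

U+03BA: 2-byte form → CE BA.
U+F0D2A: 4-byte form → F3 B0 B4 AA.
U+0E17: 3-byte form → E0 B8 97.
U+17BF: 3-byte form → E1 9E BF.
U+9D8B: 3-byte form → E9 B6 8B.
U+01B9: 2-byte form → C6 B9.
U+1F91B: 4-byte form → F0 9F A4 9B.
Concatenated (21 bytes): CE BA F3 B0 B4 AA E0 B8 97 E1 9E BF E9 B6 8B C6 B9 F0 9F A4 9B.

CE BA F3 B0 B4 AA E0 B8 97 E1 9E BF E9 B6 8B C6 B9 F0 9F A4 9B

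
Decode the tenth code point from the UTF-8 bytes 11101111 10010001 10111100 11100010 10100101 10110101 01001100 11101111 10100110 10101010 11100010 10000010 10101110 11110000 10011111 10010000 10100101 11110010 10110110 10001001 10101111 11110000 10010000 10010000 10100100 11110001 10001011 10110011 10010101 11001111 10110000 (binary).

Offset 0: leading byte 0xEF = 11101111 → 3-byte char #1 = EF 91 BC.
Offset 3: leading byte 0xE2 = 11100010 → 3-byte char #2 = E2 A5 B5.
Offset 6: leading byte 0x4C = 01001100 → 1-byte char #3 = 4C.
Offset 7: leading byte 0xEF = 11101111 → 3-byte char #4 = EF A6 AA.
Offset 10: leading byte 0xE2 = 11100010 → 3-byte char #5 = E2 82 AE.
Offset 13: leading byte 0xF0 = 11110000 → 4-byte char #6 = F0 9F 90 A5.
Offset 17: leading byte 0xF2 = 11110010 → 4-byte char #7 = F2 B6 89 AF.
Offset 21: leading byte 0xF0 = 11110000 → 4-byte char #8 = F0 90 90 A4.
Offset 25: leading byte 0xF1 = 11110001 → 4-byte char #9 = F1 8B B3 95.
Offset 29: leading byte 0xCF = 11001111 → 2-byte char #10 = CF B0.
Leading byte 0xCF = 11001111 matches 110xxxxx → 2-byte sequence.
Byte 1: 0xCF = 11001111, payload 01111 (5 bits).
Byte 2: 0xB0 = 10110000 (10xxxxxx ✓), payload 110000.
Concatenate: 01111110000 = 0x3F0 (11 bits → U+03F0).

U+03F0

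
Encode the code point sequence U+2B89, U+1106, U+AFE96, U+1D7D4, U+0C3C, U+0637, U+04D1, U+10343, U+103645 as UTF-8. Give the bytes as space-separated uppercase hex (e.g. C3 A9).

U+2B89: 3-byte form → E2 AE 89.
U+1106: 3-byte form → E1 84 86.
U+AFE96: 4-byte form → F2 AF BA 96.
U+1D7D4: 4-byte form → F0 9D 9F 94.
U+0C3C: 3-byte form → E0 B0 BC.
U+0637: 2-byte form → D8 B7.
U+04D1: 2-byte form → D3 91.
U+10343: 4-byte form → F0 90 8D 83.
U+103645: 4-byte form → F4 83 99 85.
Concatenated (29 bytes): E2 AE 89 E1 84 86 F2 AF BA 96 F0 9D 9F 94 E0 B0 BC D8 B7 D3 91 F0 90 8D 83 F4 83 99 85.

E2 AE 89 E1 84 86 F2 AF BA 96 F0 9D 9F 94 E0 B0 BC D8 B7 D3 91 F0 90 8D 83 F4 83 99 85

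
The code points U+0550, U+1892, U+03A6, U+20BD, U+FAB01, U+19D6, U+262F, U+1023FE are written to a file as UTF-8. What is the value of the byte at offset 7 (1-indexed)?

0xA6

1-indexed offset 7 is 0-indexed offset 6.
U+0550 → 2-byte form D5 90 at offsets 0–1.
U+1892 → 3-byte form E1 A2 92 at offsets 2–4.
U+03A6 → 2-byte form CE A6 at offsets 5–6.
Offset 6 falls in char 3's range; it's byte 2 of CE A6 = 0xA6.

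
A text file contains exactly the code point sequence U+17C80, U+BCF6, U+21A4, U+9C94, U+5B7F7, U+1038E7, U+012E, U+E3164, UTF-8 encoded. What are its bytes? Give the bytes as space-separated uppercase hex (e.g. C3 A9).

U+17C80: 4-byte form → F0 97 B2 80.
U+BCF6: 3-byte form → EB B3 B6.
U+21A4: 3-byte form → E2 86 A4.
U+9C94: 3-byte form → E9 B2 94.
U+5B7F7: 4-byte form → F1 9B 9F B7.
U+1038E7: 4-byte form → F4 83 A3 A7.
U+012E: 2-byte form → C4 AE.
U+E3164: 4-byte form → F3 A3 85 A4.
Concatenated (27 bytes): F0 97 B2 80 EB B3 B6 E2 86 A4 E9 B2 94 F1 9B 9F B7 F4 83 A3 A7 C4 AE F3 A3 85 A4.

F0 97 B2 80 EB B3 B6 E2 86 A4 E9 B2 94 F1 9B 9F B7 F4 83 A3 A7 C4 AE F3 A3 85 A4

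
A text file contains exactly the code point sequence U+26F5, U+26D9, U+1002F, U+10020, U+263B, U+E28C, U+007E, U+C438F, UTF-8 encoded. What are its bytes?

U+26F5: 3-byte form → E2 9B B5.
U+26D9: 3-byte form → E2 9B 99.
U+1002F: 4-byte form → F0 90 80 AF.
U+10020: 4-byte form → F0 90 80 A0.
U+263B: 3-byte form → E2 98 BB.
U+E28C: 3-byte form → EE 8A 8C.
U+007E: 1-byte form → 7E.
U+C438F: 4-byte form → F3 84 8E 8F.
Concatenated (25 bytes): E2 9B B5 E2 9B 99 F0 90 80 AF F0 90 80 A0 E2 98 BB EE 8A 8C 7E F3 84 8E 8F.

E2 9B B5 E2 9B 99 F0 90 80 AF F0 90 80 A0 E2 98 BB EE 8A 8C 7E F3 84 8E 8F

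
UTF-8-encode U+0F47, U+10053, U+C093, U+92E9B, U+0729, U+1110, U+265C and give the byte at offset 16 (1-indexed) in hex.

0xA9

1-indexed offset 16 is 0-indexed offset 15.
U+0F47 → 3-byte form E0 BD 87 at offsets 0–2.
U+10053 → 4-byte form F0 90 81 93 at offsets 3–6.
U+C093 → 3-byte form EC 82 93 at offsets 7–9.
U+92E9B → 4-byte form F2 92 BA 9B at offsets 10–13.
U+0729 → 2-byte form DC A9 at offsets 14–15.
Offset 15 falls in char 5's range; it's byte 2 of DC A9 = 0xA9.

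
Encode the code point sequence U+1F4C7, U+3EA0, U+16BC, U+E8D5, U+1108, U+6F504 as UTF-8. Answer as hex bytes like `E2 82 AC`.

U+1F4C7: 4-byte form → F0 9F 93 87.
U+3EA0: 3-byte form → E3 BA A0.
U+16BC: 3-byte form → E1 9A BC.
U+E8D5: 3-byte form → EE A3 95.
U+1108: 3-byte form → E1 84 88.
U+6F504: 4-byte form → F1 AF 94 84.
Concatenated (20 bytes): F0 9F 93 87 E3 BA A0 E1 9A BC EE A3 95 E1 84 88 F1 AF 94 84.

F0 9F 93 87 E3 BA A0 E1 9A BC EE A3 95 E1 84 88 F1 AF 94 84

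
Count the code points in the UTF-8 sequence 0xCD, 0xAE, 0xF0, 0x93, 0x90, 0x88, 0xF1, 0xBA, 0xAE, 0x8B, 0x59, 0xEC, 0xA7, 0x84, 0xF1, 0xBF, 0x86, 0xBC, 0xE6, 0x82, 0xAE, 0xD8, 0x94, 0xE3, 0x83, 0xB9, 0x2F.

Byte at offset 0: 0xCD = 11001101 → 2-byte char (#1). Advance 2.
Byte at offset 2: 0xF0 = 11110000 → 4-byte char (#2). Advance 4.
Byte at offset 6: 0xF1 = 11110001 → 4-byte char (#3). Advance 4.
Byte at offset 10: 0x59 = 01011001 → 1-byte char (#4). Advance 1.
Byte at offset 11: 0xEC = 11101100 → 3-byte char (#5). Advance 3.
Byte at offset 14: 0xF1 = 11110001 → 4-byte char (#6). Advance 4.
Byte at offset 18: 0xE6 = 11100110 → 3-byte char (#7). Advance 3.
Byte at offset 21: 0xD8 = 11011000 → 2-byte char (#8). Advance 2.
Byte at offset 23: 0xE3 = 11100011 → 3-byte char (#9). Advance 3.
Byte at offset 26: 0x2F = 00101111 → 1-byte char (#10). Advance 1.
Reached end at offset 27 after 10 code points.

10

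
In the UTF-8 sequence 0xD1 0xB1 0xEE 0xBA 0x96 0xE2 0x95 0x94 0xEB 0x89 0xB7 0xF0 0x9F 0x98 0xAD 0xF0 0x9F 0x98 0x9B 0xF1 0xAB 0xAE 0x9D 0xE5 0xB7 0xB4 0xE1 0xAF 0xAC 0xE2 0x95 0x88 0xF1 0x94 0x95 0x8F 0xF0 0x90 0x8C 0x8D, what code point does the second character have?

Offset 0: leading byte 0xD1 = 11010001 → 2-byte char #1 = D1 B1.
Offset 2: leading byte 0xEE = 11101110 → 3-byte char #2 = EE BA 96.
Leading byte 0xEE = 11101110 matches 1110xxxx → 3-byte sequence.
Byte 1: 0xEE = 11101110, payload 1110 (4 bits).
Byte 2: 0xBA = 10111010 (10xxxxxx ✓), payload 111010.
Byte 3: 0x96 = 10010110 (10xxxxxx ✓), payload 010110.
Concatenate: 1110111010010110 = 0xEE96 (16 bits → U+EE96).

U+EE96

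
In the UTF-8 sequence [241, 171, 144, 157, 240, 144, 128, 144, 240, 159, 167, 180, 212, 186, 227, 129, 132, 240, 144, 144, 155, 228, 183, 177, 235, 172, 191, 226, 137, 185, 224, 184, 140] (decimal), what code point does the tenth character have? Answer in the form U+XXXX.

Offset 0: leading byte 0xF1 = 11110001 → 4-byte char #1 = F1 AB 90 9D.
Offset 4: leading byte 0xF0 = 11110000 → 4-byte char #2 = F0 90 80 90.
Offset 8: leading byte 0xF0 = 11110000 → 4-byte char #3 = F0 9F A7 B4.
Offset 12: leading byte 0xD4 = 11010100 → 2-byte char #4 = D4 BA.
Offset 14: leading byte 0xE3 = 11100011 → 3-byte char #5 = E3 81 84.
Offset 17: leading byte 0xF0 = 11110000 → 4-byte char #6 = F0 90 90 9B.
Offset 21: leading byte 0xE4 = 11100100 → 3-byte char #7 = E4 B7 B1.
Offset 24: leading byte 0xEB = 11101011 → 3-byte char #8 = EB AC BF.
Offset 27: leading byte 0xE2 = 11100010 → 3-byte char #9 = E2 89 B9.
Offset 30: leading byte 0xE0 = 11100000 → 3-byte char #10 = E0 B8 8C.
Leading byte 0xE0 = 11100000 matches 1110xxxx → 3-byte sequence.
Byte 1: 0xE0 = 11100000, payload 0000 (4 bits).
Byte 2: 0xB8 = 10111000 (10xxxxxx ✓), payload 111000.
Byte 3: 0x8C = 10001100 (10xxxxxx ✓), payload 001100.
Concatenate: 0000111000001100 = 0xE0C (16 bits → U+0E0C).

U+0E0C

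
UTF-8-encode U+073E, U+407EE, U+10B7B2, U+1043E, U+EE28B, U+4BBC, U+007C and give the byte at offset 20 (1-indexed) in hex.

1-indexed offset 20 is 0-indexed offset 19.
U+073E → 2-byte form DC BE at offsets 0–1.
U+407EE → 4-byte form F1 80 9F AE at offsets 2–5.
U+10B7B2 → 4-byte form F4 8B 9E B2 at offsets 6–9.
U+1043E → 4-byte form F0 90 90 BE at offsets 10–13.
U+EE28B → 4-byte form F3 AE 8A 8B at offsets 14–17.
U+4BBC → 3-byte form E4 AE BC at offsets 18–20.
Offset 19 falls in char 6's range; it's byte 2 of E4 AE BC = 0xAE.

0xAE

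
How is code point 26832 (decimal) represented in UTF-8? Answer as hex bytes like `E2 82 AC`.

U+68D0 = 0x68D0 = 26832 decimal. In range U+0800–U+FFFF → 3-byte form: 1110xxxx 10xxxxxx 10xxxxxx.
Binary (16 bits): 0110100011010000.
Split 4+6+6: 0110 | 100011 | 010000.
Byte 1: 11100110 = 0xE6.
Byte 2: 10100011 = 0xA3.
Byte 3: 10010000 = 0x90.

E6 A3 90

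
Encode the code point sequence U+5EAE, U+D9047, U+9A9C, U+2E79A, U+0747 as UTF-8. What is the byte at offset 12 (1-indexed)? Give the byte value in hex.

1-indexed offset 12 is 0-indexed offset 11.
U+5EAE → 3-byte form E5 BA AE at offsets 0–2.
U+D9047 → 4-byte form F3 99 81 87 at offsets 3–6.
U+9A9C → 3-byte form E9 AA 9C at offsets 7–9.
U+2E79A → 4-byte form F0 AE 9E 9A at offsets 10–13.
Offset 11 falls in char 4's range; it's byte 2 of F0 AE 9E 9A = 0xAE.

0xAE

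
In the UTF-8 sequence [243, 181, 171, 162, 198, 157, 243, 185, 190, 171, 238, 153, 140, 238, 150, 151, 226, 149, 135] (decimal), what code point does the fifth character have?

U+E597

Offset 0: leading byte 0xF3 = 11110011 → 4-byte char #1 = F3 B5 AB A2.
Offset 4: leading byte 0xC6 = 11000110 → 2-byte char #2 = C6 9D.
Offset 6: leading byte 0xF3 = 11110011 → 4-byte char #3 = F3 B9 BE AB.
Offset 10: leading byte 0xEE = 11101110 → 3-byte char #4 = EE 99 8C.
Offset 13: leading byte 0xEE = 11101110 → 3-byte char #5 = EE 96 97.
Leading byte 0xEE = 11101110 matches 1110xxxx → 3-byte sequence.
Byte 1: 0xEE = 11101110, payload 1110 (4 bits).
Byte 2: 0x96 = 10010110 (10xxxxxx ✓), payload 010110.
Byte 3: 0x97 = 10010111 (10xxxxxx ✓), payload 010111.
Concatenate: 1110010110010111 = 0xE597 (16 bits → U+E597).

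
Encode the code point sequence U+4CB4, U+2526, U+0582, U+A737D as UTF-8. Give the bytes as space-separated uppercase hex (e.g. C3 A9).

U+4CB4: 3-byte form → E4 B2 B4.
U+2526: 3-byte form → E2 94 A6.
U+0582: 2-byte form → D6 82.
U+A737D: 4-byte form → F2 A7 8D BD.
Concatenated (12 bytes): E4 B2 B4 E2 94 A6 D6 82 F2 A7 8D BD.

E4 B2 B4 E2 94 A6 D6 82 F2 A7 8D BD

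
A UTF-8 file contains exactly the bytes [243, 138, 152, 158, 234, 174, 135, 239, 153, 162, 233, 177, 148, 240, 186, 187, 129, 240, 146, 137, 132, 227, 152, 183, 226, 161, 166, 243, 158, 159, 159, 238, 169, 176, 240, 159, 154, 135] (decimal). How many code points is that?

11

Byte at offset 0: 0xF3 = 11110011 → 4-byte char (#1). Advance 4.
Byte at offset 4: 0xEA = 11101010 → 3-byte char (#2). Advance 3.
Byte at offset 7: 0xEF = 11101111 → 3-byte char (#3). Advance 3.
Byte at offset 10: 0xE9 = 11101001 → 3-byte char (#4). Advance 3.
Byte at offset 13: 0xF0 = 11110000 → 4-byte char (#5). Advance 4.
Byte at offset 17: 0xF0 = 11110000 → 4-byte char (#6). Advance 4.
Byte at offset 21: 0xE3 = 11100011 → 3-byte char (#7). Advance 3.
Byte at offset 24: 0xE2 = 11100010 → 3-byte char (#8). Advance 3.
Byte at offset 27: 0xF3 = 11110011 → 4-byte char (#9). Advance 4.
Byte at offset 31: 0xEE = 11101110 → 3-byte char (#10). Advance 3.
Byte at offset 34: 0xF0 = 11110000 → 4-byte char (#11). Advance 4.
Reached end at offset 38 after 11 code points.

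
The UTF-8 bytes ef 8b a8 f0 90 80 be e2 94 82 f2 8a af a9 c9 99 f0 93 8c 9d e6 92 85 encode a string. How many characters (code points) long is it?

7

Byte at offset 0: 0xEF = 11101111 → 3-byte char (#1). Advance 3.
Byte at offset 3: 0xF0 = 11110000 → 4-byte char (#2). Advance 4.
Byte at offset 7: 0xE2 = 11100010 → 3-byte char (#3). Advance 3.
Byte at offset 10: 0xF2 = 11110010 → 4-byte char (#4). Advance 4.
Byte at offset 14: 0xC9 = 11001001 → 2-byte char (#5). Advance 2.
Byte at offset 16: 0xF0 = 11110000 → 4-byte char (#6). Advance 4.
Byte at offset 20: 0xE6 = 11100110 → 3-byte char (#7). Advance 3.
Reached end at offset 23 after 7 code points.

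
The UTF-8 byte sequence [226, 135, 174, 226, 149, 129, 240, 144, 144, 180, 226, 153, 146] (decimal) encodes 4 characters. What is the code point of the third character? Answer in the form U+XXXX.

U+10434

Offset 0: leading byte 0xE2 = 11100010 → 3-byte char #1 = E2 87 AE.
Offset 3: leading byte 0xE2 = 11100010 → 3-byte char #2 = E2 95 81.
Offset 6: leading byte 0xF0 = 11110000 → 4-byte char #3 = F0 90 90 B4.
Leading byte 0xF0 = 11110000 matches 11110xxx → 4-byte sequence.
Byte 1: 0xF0 = 11110000, payload 000 (3 bits).
Byte 2: 0x90 = 10010000 (10xxxxxx ✓), payload 010000.
Byte 3: 0x90 = 10010000 (10xxxxxx ✓), payload 010000.
Byte 4: 0xB4 = 10110100 (10xxxxxx ✓), payload 110100.
Concatenate: 000010000010000110100 = 0x10434 (21 bits → U+10434).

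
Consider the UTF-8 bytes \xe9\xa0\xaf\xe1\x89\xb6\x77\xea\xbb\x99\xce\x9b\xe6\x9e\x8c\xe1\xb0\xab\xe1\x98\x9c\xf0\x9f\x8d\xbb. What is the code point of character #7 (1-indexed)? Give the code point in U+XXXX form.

U+1C2B

Offset 0: leading byte 0xE9 = 11101001 → 3-byte char #1 = E9 A0 AF.
Offset 3: leading byte 0xE1 = 11100001 → 3-byte char #2 = E1 89 B6.
Offset 6: leading byte 0x77 = 01110111 → 1-byte char #3 = 77.
Offset 7: leading byte 0xEA = 11101010 → 3-byte char #4 = EA BB 99.
Offset 10: leading byte 0xCE = 11001110 → 2-byte char #5 = CE 9B.
Offset 12: leading byte 0xE6 = 11100110 → 3-byte char #6 = E6 9E 8C.
Offset 15: leading byte 0xE1 = 11100001 → 3-byte char #7 = E1 B0 AB.
Leading byte 0xE1 = 11100001 matches 1110xxxx → 3-byte sequence.
Byte 1: 0xE1 = 11100001, payload 0001 (4 bits).
Byte 2: 0xB0 = 10110000 (10xxxxxx ✓), payload 110000.
Byte 3: 0xAB = 10101011 (10xxxxxx ✓), payload 101011.
Concatenate: 0001110000101011 = 0x1C2B (16 bits → U+1C2B).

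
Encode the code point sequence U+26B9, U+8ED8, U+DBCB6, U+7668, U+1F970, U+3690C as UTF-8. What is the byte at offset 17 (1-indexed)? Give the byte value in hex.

1-indexed offset 17 is 0-indexed offset 16.
U+26B9 → 3-byte form E2 9A B9 at offsets 0–2.
U+8ED8 → 3-byte form E8 BB 98 at offsets 3–5.
U+DBCB6 → 4-byte form F3 9B B2 B6 at offsets 6–9.
U+7668 → 3-byte form E7 99 A8 at offsets 10–12.
U+1F970 → 4-byte form F0 9F A5 B0 at offsets 13–16.
Offset 16 falls in char 5's range; it's byte 4 of F0 9F A5 B0 = 0xB0.

0xB0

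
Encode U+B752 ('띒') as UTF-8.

U+B752 = 0xB752 = 46930 decimal. In range U+0800–U+FFFF → 3-byte form: 1110xxxx 10xxxxxx 10xxxxxx.
Binary (16 bits): 1011011101010010.
Split 4+6+6: 1011 | 011101 | 010010.
Byte 1: 11101011 = 0xEB.
Byte 2: 10011101 = 0x9D.
Byte 3: 10010010 = 0x92.

EB 9D 92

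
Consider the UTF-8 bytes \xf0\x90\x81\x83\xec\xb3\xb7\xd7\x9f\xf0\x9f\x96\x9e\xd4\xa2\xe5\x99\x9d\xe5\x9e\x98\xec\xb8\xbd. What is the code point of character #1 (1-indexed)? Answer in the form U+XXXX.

Offset 0: leading byte 0xF0 = 11110000 → 4-byte char #1 = F0 90 81 83.
Leading byte 0xF0 = 11110000 matches 11110xxx → 4-byte sequence.
Byte 1: 0xF0 = 11110000, payload 000 (3 bits).
Byte 2: 0x90 = 10010000 (10xxxxxx ✓), payload 010000.
Byte 3: 0x81 = 10000001 (10xxxxxx ✓), payload 000001.
Byte 4: 0x83 = 10000011 (10xxxxxx ✓), payload 000011.
Concatenate: 000010000000001000011 = 0x10043 (21 bits → U+10043).

U+10043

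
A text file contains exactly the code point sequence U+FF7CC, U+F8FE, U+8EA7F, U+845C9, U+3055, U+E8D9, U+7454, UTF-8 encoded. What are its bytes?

U+FF7CC: 4-byte form → F3 BF 9F 8C.
U+F8FE: 3-byte form → EF A3 BE.
U+8EA7F: 4-byte form → F2 8E A9 BF.
U+845C9: 4-byte form → F2 84 97 89.
U+3055: 3-byte form → E3 81 95.
U+E8D9: 3-byte form → EE A3 99.
U+7454: 3-byte form → E7 91 94.
Concatenated (24 bytes): F3 BF 9F 8C EF A3 BE F2 8E A9 BF F2 84 97 89 E3 81 95 EE A3 99 E7 91 94.

F3 BF 9F 8C EF A3 BE F2 8E A9 BF F2 84 97 89 E3 81 95 EE A3 99 E7 91 94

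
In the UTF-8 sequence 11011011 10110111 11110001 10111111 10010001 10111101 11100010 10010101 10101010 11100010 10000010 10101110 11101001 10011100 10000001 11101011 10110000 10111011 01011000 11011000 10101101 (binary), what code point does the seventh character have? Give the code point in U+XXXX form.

Offset 0: leading byte 0xDB = 11011011 → 2-byte char #1 = DB B7.
Offset 2: leading byte 0xF1 = 11110001 → 4-byte char #2 = F1 BF 91 BD.
Offset 6: leading byte 0xE2 = 11100010 → 3-byte char #3 = E2 95 AA.
Offset 9: leading byte 0xE2 = 11100010 → 3-byte char #4 = E2 82 AE.
Offset 12: leading byte 0xE9 = 11101001 → 3-byte char #5 = E9 9C 81.
Offset 15: leading byte 0xEB = 11101011 → 3-byte char #6 = EB B0 BB.
Offset 18: leading byte 0x58 = 01011000 → 1-byte char #7 = 58.
Leading byte 0x58 = 01011000 matches 0xxxxxxx → 1-byte sequence.
Byte 1: 0x58 = 01011000, payload 1011000 (7 bits).
Concatenate: 1011000 = 0x58 (7 bits → U+0058).

U+0058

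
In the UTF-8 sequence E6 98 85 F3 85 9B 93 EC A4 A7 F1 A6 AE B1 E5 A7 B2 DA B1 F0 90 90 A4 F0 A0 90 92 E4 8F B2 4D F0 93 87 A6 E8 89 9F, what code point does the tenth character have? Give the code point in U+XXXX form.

Offset 0: leading byte 0xE6 = 11100110 → 3-byte char #1 = E6 98 85.
Offset 3: leading byte 0xF3 = 11110011 → 4-byte char #2 = F3 85 9B 93.
Offset 7: leading byte 0xEC = 11101100 → 3-byte char #3 = EC A4 A7.
Offset 10: leading byte 0xF1 = 11110001 → 4-byte char #4 = F1 A6 AE B1.
Offset 14: leading byte 0xE5 = 11100101 → 3-byte char #5 = E5 A7 B2.
Offset 17: leading byte 0xDA = 11011010 → 2-byte char #6 = DA B1.
Offset 19: leading byte 0xF0 = 11110000 → 4-byte char #7 = F0 90 90 A4.
Offset 23: leading byte 0xF0 = 11110000 → 4-byte char #8 = F0 A0 90 92.
Offset 27: leading byte 0xE4 = 11100100 → 3-byte char #9 = E4 8F B2.
Offset 30: leading byte 0x4D = 01001101 → 1-byte char #10 = 4D.
Leading byte 0x4D = 01001101 matches 0xxxxxxx → 1-byte sequence.
Byte 1: 0x4D = 01001101, payload 1001101 (7 bits).
Concatenate: 1001101 = 0x4D (7 bits → U+004D).

U+004D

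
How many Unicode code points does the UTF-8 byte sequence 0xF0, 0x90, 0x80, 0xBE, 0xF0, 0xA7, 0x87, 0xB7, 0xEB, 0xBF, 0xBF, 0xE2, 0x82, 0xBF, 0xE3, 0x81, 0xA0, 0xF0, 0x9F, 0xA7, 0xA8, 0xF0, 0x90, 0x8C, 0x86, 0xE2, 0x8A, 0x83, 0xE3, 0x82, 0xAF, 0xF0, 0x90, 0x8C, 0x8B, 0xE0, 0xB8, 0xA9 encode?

11

Byte at offset 0: 0xF0 = 11110000 → 4-byte char (#1). Advance 4.
Byte at offset 4: 0xF0 = 11110000 → 4-byte char (#2). Advance 4.
Byte at offset 8: 0xEB = 11101011 → 3-byte char (#3). Advance 3.
Byte at offset 11: 0xE2 = 11100010 → 3-byte char (#4). Advance 3.
Byte at offset 14: 0xE3 = 11100011 → 3-byte char (#5). Advance 3.
Byte at offset 17: 0xF0 = 11110000 → 4-byte char (#6). Advance 4.
Byte at offset 21: 0xF0 = 11110000 → 4-byte char (#7). Advance 4.
Byte at offset 25: 0xE2 = 11100010 → 3-byte char (#8). Advance 3.
Byte at offset 28: 0xE3 = 11100011 → 3-byte char (#9). Advance 3.
Byte at offset 31: 0xF0 = 11110000 → 4-byte char (#10). Advance 4.
Byte at offset 35: 0xE0 = 11100000 → 3-byte char (#11). Advance 3.
Reached end at offset 38 after 11 code points.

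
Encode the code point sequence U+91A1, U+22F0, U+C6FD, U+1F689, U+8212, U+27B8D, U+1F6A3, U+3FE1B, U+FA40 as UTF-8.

U+91A1: 3-byte form → E9 86 A1.
U+22F0: 3-byte form → E2 8B B0.
U+C6FD: 3-byte form → EC 9B BD.
U+1F689: 4-byte form → F0 9F 9A 89.
U+8212: 3-byte form → E8 88 92.
U+27B8D: 4-byte form → F0 A7 AE 8D.
U+1F6A3: 4-byte form → F0 9F 9A A3.
U+3FE1B: 4-byte form → F0 BF B8 9B.
U+FA40: 3-byte form → EF A9 80.
Concatenated (31 bytes): E9 86 A1 E2 8B B0 EC 9B BD F0 9F 9A 89 E8 88 92 F0 A7 AE 8D F0 9F 9A A3 F0 BF B8 9B EF A9 80.

E9 86 A1 E2 8B B0 EC 9B BD F0 9F 9A 89 E8 88 92 F0 A7 AE 8D F0 9F 9A A3 F0 BF B8 9B EF A9 80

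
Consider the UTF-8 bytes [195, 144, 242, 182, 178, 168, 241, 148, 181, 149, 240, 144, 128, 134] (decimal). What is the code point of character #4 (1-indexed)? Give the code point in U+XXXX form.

U+10006

Offset 0: leading byte 0xC3 = 11000011 → 2-byte char #1 = C3 90.
Offset 2: leading byte 0xF2 = 11110010 → 4-byte char #2 = F2 B6 B2 A8.
Offset 6: leading byte 0xF1 = 11110001 → 4-byte char #3 = F1 94 B5 95.
Offset 10: leading byte 0xF0 = 11110000 → 4-byte char #4 = F0 90 80 86.
Leading byte 0xF0 = 11110000 matches 11110xxx → 4-byte sequence.
Byte 1: 0xF0 = 11110000, payload 000 (3 bits).
Byte 2: 0x90 = 10010000 (10xxxxxx ✓), payload 010000.
Byte 3: 0x80 = 10000000 (10xxxxxx ✓), payload 000000.
Byte 4: 0x86 = 10000110 (10xxxxxx ✓), payload 000110.
Concatenate: 000010000000000000110 = 0x10006 (21 bits → U+10006).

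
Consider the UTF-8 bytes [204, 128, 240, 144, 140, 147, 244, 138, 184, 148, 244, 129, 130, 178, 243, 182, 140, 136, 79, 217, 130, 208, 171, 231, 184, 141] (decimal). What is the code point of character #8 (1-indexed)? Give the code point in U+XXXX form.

U+042B

Offset 0: leading byte 0xCC = 11001100 → 2-byte char #1 = CC 80.
Offset 2: leading byte 0xF0 = 11110000 → 4-byte char #2 = F0 90 8C 93.
Offset 6: leading byte 0xF4 = 11110100 → 4-byte char #3 = F4 8A B8 94.
Offset 10: leading byte 0xF4 = 11110100 → 4-byte char #4 = F4 81 82 B2.
Offset 14: leading byte 0xF3 = 11110011 → 4-byte char #5 = F3 B6 8C 88.
Offset 18: leading byte 0x4F = 01001111 → 1-byte char #6 = 4F.
Offset 19: leading byte 0xD9 = 11011001 → 2-byte char #7 = D9 82.
Offset 21: leading byte 0xD0 = 11010000 → 2-byte char #8 = D0 AB.
Leading byte 0xD0 = 11010000 matches 110xxxxx → 2-byte sequence.
Byte 1: 0xD0 = 11010000, payload 10000 (5 bits).
Byte 2: 0xAB = 10101011 (10xxxxxx ✓), payload 101011.
Concatenate: 10000101011 = 0x42B (11 bits → U+042B).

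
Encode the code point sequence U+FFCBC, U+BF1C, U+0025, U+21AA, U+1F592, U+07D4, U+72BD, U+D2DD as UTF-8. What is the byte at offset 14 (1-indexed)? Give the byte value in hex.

0x96

1-indexed offset 14 is 0-indexed offset 13.
U+FFCBC → 4-byte form F3 BF B2 BC at offsets 0–3.
U+BF1C → 3-byte form EB BC 9C at offsets 4–6.
U+0025 → 1-byte form 25 at offsets 7–7.
U+21AA → 3-byte form E2 86 AA at offsets 8–10.
U+1F592 → 4-byte form F0 9F 96 92 at offsets 11–14.
Offset 13 falls in char 5's range; it's byte 3 of F0 9F 96 92 = 0x96.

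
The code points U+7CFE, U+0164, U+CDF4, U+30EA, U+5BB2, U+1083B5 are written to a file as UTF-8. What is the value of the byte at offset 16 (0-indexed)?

U+7CFE → 3-byte form E7 B3 BE at offsets 0–2.
U+0164 → 2-byte form C5 A4 at offsets 3–4.
U+CDF4 → 3-byte form EC B7 B4 at offsets 5–7.
U+30EA → 3-byte form E3 83 AA at offsets 8–10.
U+5BB2 → 3-byte form E5 AE B2 at offsets 11–13.
U+1083B5 → 4-byte form F4 88 8E B5 at offsets 14–17.
Offset 16 falls in char 6's range; it's byte 3 of F4 88 8E B5 = 0x8E.

0x8E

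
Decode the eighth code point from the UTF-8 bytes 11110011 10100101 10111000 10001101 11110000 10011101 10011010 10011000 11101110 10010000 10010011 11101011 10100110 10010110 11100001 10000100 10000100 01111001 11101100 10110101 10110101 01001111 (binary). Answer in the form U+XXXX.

U+004F

Offset 0: leading byte 0xF3 = 11110011 → 4-byte char #1 = F3 A5 B8 8D.
Offset 4: leading byte 0xF0 = 11110000 → 4-byte char #2 = F0 9D 9A 98.
Offset 8: leading byte 0xEE = 11101110 → 3-byte char #3 = EE 90 93.
Offset 11: leading byte 0xEB = 11101011 → 3-byte char #4 = EB A6 96.
Offset 14: leading byte 0xE1 = 11100001 → 3-byte char #5 = E1 84 84.
Offset 17: leading byte 0x79 = 01111001 → 1-byte char #6 = 79.
Offset 18: leading byte 0xEC = 11101100 → 3-byte char #7 = EC B5 B5.
Offset 21: leading byte 0x4F = 01001111 → 1-byte char #8 = 4F.
Leading byte 0x4F = 01001111 matches 0xxxxxxx → 1-byte sequence.
Byte 1: 0x4F = 01001111, payload 1001111 (7 bits).
Concatenate: 1001111 = 0x4F (7 bits → U+004F).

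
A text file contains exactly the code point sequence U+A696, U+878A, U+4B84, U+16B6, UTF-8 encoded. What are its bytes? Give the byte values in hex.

EA 9A 96 E8 9E 8A E4 AE 84 E1 9A B6

U+A696: 3-byte form → EA 9A 96.
U+878A: 3-byte form → E8 9E 8A.
U+4B84: 3-byte form → E4 AE 84.
U+16B6: 3-byte form → E1 9A B6.
Concatenated (12 bytes): EA 9A 96 E8 9E 8A E4 AE 84 E1 9A B6.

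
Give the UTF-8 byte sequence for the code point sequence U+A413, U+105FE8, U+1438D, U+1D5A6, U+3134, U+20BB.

U+A413: 3-byte form → EA 90 93.
U+105FE8: 4-byte form → F4 85 BF A8.
U+1438D: 4-byte form → F0 94 8E 8D.
U+1D5A6: 4-byte form → F0 9D 96 A6.
U+3134: 3-byte form → E3 84 B4.
U+20BB: 3-byte form → E2 82 BB.
Concatenated (21 bytes): EA 90 93 F4 85 BF A8 F0 94 8E 8D F0 9D 96 A6 E3 84 B4 E2 82 BB.

EA 90 93 F4 85 BF A8 F0 94 8E 8D F0 9D 96 A6 E3 84 B4 E2 82 BB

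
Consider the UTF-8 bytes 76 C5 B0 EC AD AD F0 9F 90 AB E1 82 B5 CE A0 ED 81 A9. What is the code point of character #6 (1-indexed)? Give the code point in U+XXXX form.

U+03A0

Offset 0: leading byte 0x76 = 01110110 → 1-byte char #1 = 76.
Offset 1: leading byte 0xC5 = 11000101 → 2-byte char #2 = C5 B0.
Offset 3: leading byte 0xEC = 11101100 → 3-byte char #3 = EC AD AD.
Offset 6: leading byte 0xF0 = 11110000 → 4-byte char #4 = F0 9F 90 AB.
Offset 10: leading byte 0xE1 = 11100001 → 3-byte char #5 = E1 82 B5.
Offset 13: leading byte 0xCE = 11001110 → 2-byte char #6 = CE A0.
Leading byte 0xCE = 11001110 matches 110xxxxx → 2-byte sequence.
Byte 1: 0xCE = 11001110, payload 01110 (5 bits).
Byte 2: 0xA0 = 10100000 (10xxxxxx ✓), payload 100000.
Concatenate: 01110100000 = 0x3A0 (11 bits → U+03A0).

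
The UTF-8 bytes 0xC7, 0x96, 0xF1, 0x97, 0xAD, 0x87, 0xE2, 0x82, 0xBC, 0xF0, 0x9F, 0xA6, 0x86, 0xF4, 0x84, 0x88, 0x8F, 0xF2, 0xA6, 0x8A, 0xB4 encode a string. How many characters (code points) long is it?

Byte at offset 0: 0xC7 = 11000111 → 2-byte char (#1). Advance 2.
Byte at offset 2: 0xF1 = 11110001 → 4-byte char (#2). Advance 4.
Byte at offset 6: 0xE2 = 11100010 → 3-byte char (#3). Advance 3.
Byte at offset 9: 0xF0 = 11110000 → 4-byte char (#4). Advance 4.
Byte at offset 13: 0xF4 = 11110100 → 4-byte char (#5). Advance 4.
Byte at offset 17: 0xF2 = 11110010 → 4-byte char (#6). Advance 4.
Reached end at offset 21 after 6 code points.

6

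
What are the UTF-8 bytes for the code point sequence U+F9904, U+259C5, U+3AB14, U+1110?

F3 B9 A4 84 F0 A5 A7 85 F0 BA AC 94 E1 84 90

U+F9904: 4-byte form → F3 B9 A4 84.
U+259C5: 4-byte form → F0 A5 A7 85.
U+3AB14: 4-byte form → F0 BA AC 94.
U+1110: 3-byte form → E1 84 90.
Concatenated (15 bytes): F3 B9 A4 84 F0 A5 A7 85 F0 BA AC 94 E1 84 90.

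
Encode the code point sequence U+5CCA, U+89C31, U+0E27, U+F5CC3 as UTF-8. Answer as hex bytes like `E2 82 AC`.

U+5CCA: 3-byte form → E5 B3 8A.
U+89C31: 4-byte form → F2 89 B0 B1.
U+0E27: 3-byte form → E0 B8 A7.
U+F5CC3: 4-byte form → F3 B5 B3 83.
Concatenated (14 bytes): E5 B3 8A F2 89 B0 B1 E0 B8 A7 F3 B5 B3 83.

E5 B3 8A F2 89 B0 B1 E0 B8 A7 F3 B5 B3 83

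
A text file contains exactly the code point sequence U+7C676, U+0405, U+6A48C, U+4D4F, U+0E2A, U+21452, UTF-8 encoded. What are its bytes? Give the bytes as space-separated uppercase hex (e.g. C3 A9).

U+7C676: 4-byte form → F1 BC 99 B6.
U+0405: 2-byte form → D0 85.
U+6A48C: 4-byte form → F1 AA 92 8C.
U+4D4F: 3-byte form → E4 B5 8F.
U+0E2A: 3-byte form → E0 B8 AA.
U+21452: 4-byte form → F0 A1 91 92.
Concatenated (20 bytes): F1 BC 99 B6 D0 85 F1 AA 92 8C E4 B5 8F E0 B8 AA F0 A1 91 92.

F1 BC 99 B6 D0 85 F1 AA 92 8C E4 B5 8F E0 B8 AA F0 A1 91 92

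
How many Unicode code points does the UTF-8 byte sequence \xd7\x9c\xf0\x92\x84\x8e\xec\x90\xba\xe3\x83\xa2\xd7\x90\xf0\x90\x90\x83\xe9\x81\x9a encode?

Byte at offset 0: 0xD7 = 11010111 → 2-byte char (#1). Advance 2.
Byte at offset 2: 0xF0 = 11110000 → 4-byte char (#2). Advance 4.
Byte at offset 6: 0xEC = 11101100 → 3-byte char (#3). Advance 3.
Byte at offset 9: 0xE3 = 11100011 → 3-byte char (#4). Advance 3.
Byte at offset 12: 0xD7 = 11010111 → 2-byte char (#5). Advance 2.
Byte at offset 14: 0xF0 = 11110000 → 4-byte char (#6). Advance 4.
Byte at offset 18: 0xE9 = 11101001 → 3-byte char (#7). Advance 3.
Reached end at offset 21 after 7 code points.

7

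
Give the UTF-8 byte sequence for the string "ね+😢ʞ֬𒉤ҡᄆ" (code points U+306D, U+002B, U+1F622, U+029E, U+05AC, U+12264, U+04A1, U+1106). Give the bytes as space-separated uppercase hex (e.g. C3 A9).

E3 81 AD 2B F0 9F 98 A2 CA 9E D6 AC F0 92 89 A4 D2 A1 E1 84 86

U+306D: 3-byte form → E3 81 AD.
U+002B: 1-byte form → 2B.
U+1F622: 4-byte form → F0 9F 98 A2.
U+029E: 2-byte form → CA 9E.
U+05AC: 2-byte form → D6 AC.
U+12264: 4-byte form → F0 92 89 A4.
U+04A1: 2-byte form → D2 A1.
U+1106: 3-byte form → E1 84 86.
Concatenated (21 bytes): E3 81 AD 2B F0 9F 98 A2 CA 9E D6 AC F0 92 89 A4 D2 A1 E1 84 86.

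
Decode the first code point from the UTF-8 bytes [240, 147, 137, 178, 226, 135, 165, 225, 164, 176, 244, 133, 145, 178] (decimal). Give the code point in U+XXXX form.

U+13272

Offset 0: leading byte 0xF0 = 11110000 → 4-byte char #1 = F0 93 89 B2.
Leading byte 0xF0 = 11110000 matches 11110xxx → 4-byte sequence.
Byte 1: 0xF0 = 11110000, payload 000 (3 bits).
Byte 2: 0x93 = 10010011 (10xxxxxx ✓), payload 010011.
Byte 3: 0x89 = 10001001 (10xxxxxx ✓), payload 001001.
Byte 4: 0xB2 = 10110010 (10xxxxxx ✓), payload 110010.
Concatenate: 000010011001001110010 = 0x13272 (21 bits → U+13272).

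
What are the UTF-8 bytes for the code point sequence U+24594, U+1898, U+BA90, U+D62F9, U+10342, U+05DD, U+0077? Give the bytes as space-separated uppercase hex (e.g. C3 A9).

F0 A4 96 94 E1 A2 98 EB AA 90 F3 96 8B B9 F0 90 8D 82 D7 9D 77

U+24594: 4-byte form → F0 A4 96 94.
U+1898: 3-byte form → E1 A2 98.
U+BA90: 3-byte form → EB AA 90.
U+D62F9: 4-byte form → F3 96 8B B9.
U+10342: 4-byte form → F0 90 8D 82.
U+05DD: 2-byte form → D7 9D.
U+0077: 1-byte form → 77.
Concatenated (21 bytes): F0 A4 96 94 E1 A2 98 EB AA 90 F3 96 8B B9 F0 90 8D 82 D7 9D 77.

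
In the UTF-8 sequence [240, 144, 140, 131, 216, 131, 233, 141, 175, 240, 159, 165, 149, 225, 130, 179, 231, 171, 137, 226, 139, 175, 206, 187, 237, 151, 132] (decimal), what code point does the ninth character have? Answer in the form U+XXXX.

U+D5C4

Offset 0: leading byte 0xF0 = 11110000 → 4-byte char #1 = F0 90 8C 83.
Offset 4: leading byte 0xD8 = 11011000 → 2-byte char #2 = D8 83.
Offset 6: leading byte 0xE9 = 11101001 → 3-byte char #3 = E9 8D AF.
Offset 9: leading byte 0xF0 = 11110000 → 4-byte char #4 = F0 9F A5 95.
Offset 13: leading byte 0xE1 = 11100001 → 3-byte char #5 = E1 82 B3.
Offset 16: leading byte 0xE7 = 11100111 → 3-byte char #6 = E7 AB 89.
Offset 19: leading byte 0xE2 = 11100010 → 3-byte char #7 = E2 8B AF.
Offset 22: leading byte 0xCE = 11001110 → 2-byte char #8 = CE BB.
Offset 24: leading byte 0xED = 11101101 → 3-byte char #9 = ED 97 84.
Leading byte 0xED = 11101101 matches 1110xxxx → 3-byte sequence.
Byte 1: 0xED = 11101101, payload 1101 (4 bits).
Byte 2: 0x97 = 10010111 (10xxxxxx ✓), payload 010111.
Byte 3: 0x84 = 10000100 (10xxxxxx ✓), payload 000100.
Concatenate: 1101010111000100 = 0xD5C4 (16 bits → U+D5C4).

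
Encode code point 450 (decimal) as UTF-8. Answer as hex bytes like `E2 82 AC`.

U+01C2 = 0x1C2 = 450 decimal. In range U+0080–U+07FF → 2-byte form: 110xxxxx 10xxxxxx.
Binary (11 bits): 00111000010.
Split 5+6: 00111 | 000010.
Byte 1: 11000111 = 0xC7.
Byte 2: 10000010 = 0x82.

C7 82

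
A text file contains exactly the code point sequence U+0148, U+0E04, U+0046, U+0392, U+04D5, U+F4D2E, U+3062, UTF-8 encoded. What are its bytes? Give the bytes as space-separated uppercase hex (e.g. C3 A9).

C5 88 E0 B8 84 46 CE 92 D3 95 F3 B4 B4 AE E3 81 A2

U+0148: 2-byte form → C5 88.
U+0E04: 3-byte form → E0 B8 84.
U+0046: 1-byte form → 46.
U+0392: 2-byte form → CE 92.
U+04D5: 2-byte form → D3 95.
U+F4D2E: 4-byte form → F3 B4 B4 AE.
U+3062: 3-byte form → E3 81 A2.
Concatenated (17 bytes): C5 88 E0 B8 84 46 CE 92 D3 95 F3 B4 B4 AE E3 81 A2.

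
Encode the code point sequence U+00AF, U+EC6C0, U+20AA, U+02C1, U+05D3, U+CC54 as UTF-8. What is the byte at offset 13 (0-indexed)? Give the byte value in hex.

0xEC

U+00AF → 2-byte form C2 AF at offsets 0–1.
U+EC6C0 → 4-byte form F3 AC 9B 80 at offsets 2–5.
U+20AA → 3-byte form E2 82 AA at offsets 6–8.
U+02C1 → 2-byte form CB 81 at offsets 9–10.
U+05D3 → 2-byte form D7 93 at offsets 11–12.
U+CC54 → 3-byte form EC B1 94 at offsets 13–15.
Offset 13 falls in char 6's range; it's byte 1 of EC B1 94 = 0xEC.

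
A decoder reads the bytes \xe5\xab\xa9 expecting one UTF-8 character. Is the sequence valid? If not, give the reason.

Leading byte 0xE5 = 11100101 → 3-byte form.
Continuation bytes 0xAB=10101011, 0xA9=10101001 all match 10xxxxxx.
Decoded value 0x5AE9 is ≥ 0x800 (shortest form) and not a surrogate.

valid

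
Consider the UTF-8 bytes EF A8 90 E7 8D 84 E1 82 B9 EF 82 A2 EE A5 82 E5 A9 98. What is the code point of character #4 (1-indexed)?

Offset 0: leading byte 0xEF = 11101111 → 3-byte char #1 = EF A8 90.
Offset 3: leading byte 0xE7 = 11100111 → 3-byte char #2 = E7 8D 84.
Offset 6: leading byte 0xE1 = 11100001 → 3-byte char #3 = E1 82 B9.
Offset 9: leading byte 0xEF = 11101111 → 3-byte char #4 = EF 82 A2.
Leading byte 0xEF = 11101111 matches 1110xxxx → 3-byte sequence.
Byte 1: 0xEF = 11101111, payload 1111 (4 bits).
Byte 2: 0x82 = 10000010 (10xxxxxx ✓), payload 000010.
Byte 3: 0xA2 = 10100010 (10xxxxxx ✓), payload 100010.
Concatenate: 1111000010100010 = 0xF0A2 (16 bits → U+F0A2).

U+F0A2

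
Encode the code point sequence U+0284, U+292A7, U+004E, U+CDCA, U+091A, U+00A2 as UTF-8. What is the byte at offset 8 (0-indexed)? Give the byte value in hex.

U+0284 → 2-byte form CA 84 at offsets 0–1.
U+292A7 → 4-byte form F0 A9 8A A7 at offsets 2–5.
U+004E → 1-byte form 4E at offsets 6–6.
U+CDCA → 3-byte form EC B7 8A at offsets 7–9.
Offset 8 falls in char 4's range; it's byte 2 of EC B7 8A = 0xB7.

0xB7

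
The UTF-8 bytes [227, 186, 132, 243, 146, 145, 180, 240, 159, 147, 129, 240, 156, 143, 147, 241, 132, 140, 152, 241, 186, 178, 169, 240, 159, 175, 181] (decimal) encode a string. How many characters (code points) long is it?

7

Byte at offset 0: 0xE3 = 11100011 → 3-byte char (#1). Advance 3.
Byte at offset 3: 0xF3 = 11110011 → 4-byte char (#2). Advance 4.
Byte at offset 7: 0xF0 = 11110000 → 4-byte char (#3). Advance 4.
Byte at offset 11: 0xF0 = 11110000 → 4-byte char (#4). Advance 4.
Byte at offset 15: 0xF1 = 11110001 → 4-byte char (#5). Advance 4.
Byte at offset 19: 0xF1 = 11110001 → 4-byte char (#6). Advance 4.
Byte at offset 23: 0xF0 = 11110000 → 4-byte char (#7). Advance 4.
Reached end at offset 27 after 7 code points.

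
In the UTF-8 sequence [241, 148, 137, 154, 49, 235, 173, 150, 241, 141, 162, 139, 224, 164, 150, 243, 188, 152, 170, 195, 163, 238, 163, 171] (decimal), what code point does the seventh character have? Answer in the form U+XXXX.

U+00E3

Offset 0: leading byte 0xF1 = 11110001 → 4-byte char #1 = F1 94 89 9A.
Offset 4: leading byte 0x31 = 00110001 → 1-byte char #2 = 31.
Offset 5: leading byte 0xEB = 11101011 → 3-byte char #3 = EB AD 96.
Offset 8: leading byte 0xF1 = 11110001 → 4-byte char #4 = F1 8D A2 8B.
Offset 12: leading byte 0xE0 = 11100000 → 3-byte char #5 = E0 A4 96.
Offset 15: leading byte 0xF3 = 11110011 → 4-byte char #6 = F3 BC 98 AA.
Offset 19: leading byte 0xC3 = 11000011 → 2-byte char #7 = C3 A3.
Leading byte 0xC3 = 11000011 matches 110xxxxx → 2-byte sequence.
Byte 1: 0xC3 = 11000011, payload 00011 (5 bits).
Byte 2: 0xA3 = 10100011 (10xxxxxx ✓), payload 100011.
Concatenate: 00011100011 = 0xE3 (11 bits → U+00E3).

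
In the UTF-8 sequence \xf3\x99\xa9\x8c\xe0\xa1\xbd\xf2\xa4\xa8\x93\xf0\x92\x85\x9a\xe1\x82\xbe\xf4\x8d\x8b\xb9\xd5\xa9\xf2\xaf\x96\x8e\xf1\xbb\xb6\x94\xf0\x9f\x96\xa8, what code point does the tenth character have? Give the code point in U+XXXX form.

U+1F5A8

Offset 0: leading byte 0xF3 = 11110011 → 4-byte char #1 = F3 99 A9 8C.
Offset 4: leading byte 0xE0 = 11100000 → 3-byte char #2 = E0 A1 BD.
Offset 7: leading byte 0xF2 = 11110010 → 4-byte char #3 = F2 A4 A8 93.
Offset 11: leading byte 0xF0 = 11110000 → 4-byte char #4 = F0 92 85 9A.
Offset 15: leading byte 0xE1 = 11100001 → 3-byte char #5 = E1 82 BE.
Offset 18: leading byte 0xF4 = 11110100 → 4-byte char #6 = F4 8D 8B B9.
Offset 22: leading byte 0xD5 = 11010101 → 2-byte char #7 = D5 A9.
Offset 24: leading byte 0xF2 = 11110010 → 4-byte char #8 = F2 AF 96 8E.
Offset 28: leading byte 0xF1 = 11110001 → 4-byte char #9 = F1 BB B6 94.
Offset 32: leading byte 0xF0 = 11110000 → 4-byte char #10 = F0 9F 96 A8.
Leading byte 0xF0 = 11110000 matches 11110xxx → 4-byte sequence.
Byte 1: 0xF0 = 11110000, payload 000 (3 bits).
Byte 2: 0x9F = 10011111 (10xxxxxx ✓), payload 011111.
Byte 3: 0x96 = 10010110 (10xxxxxx ✓), payload 010110.
Byte 4: 0xA8 = 10101000 (10xxxxxx ✓), payload 101000.
Concatenate: 000011111010110101000 = 0x1F5A8 (21 bits → U+1F5A8).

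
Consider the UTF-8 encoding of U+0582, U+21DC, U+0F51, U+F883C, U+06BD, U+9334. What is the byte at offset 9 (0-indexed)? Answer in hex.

U+0582 → 2-byte form D6 82 at offsets 0–1.
U+21DC → 3-byte form E2 87 9C at offsets 2–4.
U+0F51 → 3-byte form E0 BD 91 at offsets 5–7.
U+F883C → 4-byte form F3 B8 A0 BC at offsets 8–11.
Offset 9 falls in char 4's range; it's byte 2 of F3 B8 A0 BC = 0xB8.

0xB8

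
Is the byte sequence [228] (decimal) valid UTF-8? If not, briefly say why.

invalid (sequence truncated)

Leading byte 0xE4 = 11100100 → 3-byte form, but only 1 byte is present.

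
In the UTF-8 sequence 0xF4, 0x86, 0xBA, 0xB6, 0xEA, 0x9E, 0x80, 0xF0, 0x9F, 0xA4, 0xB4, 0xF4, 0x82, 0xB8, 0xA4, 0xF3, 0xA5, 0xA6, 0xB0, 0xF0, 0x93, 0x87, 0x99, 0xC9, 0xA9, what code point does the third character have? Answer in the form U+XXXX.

U+1F934

Offset 0: leading byte 0xF4 = 11110100 → 4-byte char #1 = F4 86 BA B6.
Offset 4: leading byte 0xEA = 11101010 → 3-byte char #2 = EA 9E 80.
Offset 7: leading byte 0xF0 = 11110000 → 4-byte char #3 = F0 9F A4 B4.
Leading byte 0xF0 = 11110000 matches 11110xxx → 4-byte sequence.
Byte 1: 0xF0 = 11110000, payload 000 (3 bits).
Byte 2: 0x9F = 10011111 (10xxxxxx ✓), payload 011111.
Byte 3: 0xA4 = 10100100 (10xxxxxx ✓), payload 100100.
Byte 4: 0xB4 = 10110100 (10xxxxxx ✓), payload 110100.
Concatenate: 000011111100100110100 = 0x1F934 (21 bits → U+1F934).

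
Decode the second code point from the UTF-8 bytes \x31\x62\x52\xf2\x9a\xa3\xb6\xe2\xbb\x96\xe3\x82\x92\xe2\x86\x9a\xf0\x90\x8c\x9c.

U+0062

Offset 0: leading byte 0x31 = 00110001 → 1-byte char #1 = 31.
Offset 1: leading byte 0x62 = 01100010 → 1-byte char #2 = 62.
Leading byte 0x62 = 01100010 matches 0xxxxxxx → 1-byte sequence.
Byte 1: 0x62 = 01100010, payload 1100010 (7 bits).
Concatenate: 1100010 = 0x62 (7 bits → U+0062).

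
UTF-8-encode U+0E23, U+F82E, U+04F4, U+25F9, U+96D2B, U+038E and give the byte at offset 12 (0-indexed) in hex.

U+0E23 → 3-byte form E0 B8 A3 at offsets 0–2.
U+F82E → 3-byte form EF A0 AE at offsets 3–5.
U+04F4 → 2-byte form D3 B4 at offsets 6–7.
U+25F9 → 3-byte form E2 97 B9 at offsets 8–10.
U+96D2B → 4-byte form F2 96 B4 AB at offsets 11–14.
Offset 12 falls in char 5's range; it's byte 2 of F2 96 B4 AB = 0x96.

0x96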